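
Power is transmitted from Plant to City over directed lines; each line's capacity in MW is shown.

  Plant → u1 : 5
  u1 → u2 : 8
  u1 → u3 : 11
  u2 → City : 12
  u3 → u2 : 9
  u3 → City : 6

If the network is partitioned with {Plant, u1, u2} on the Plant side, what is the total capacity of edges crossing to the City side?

23

Edges leaving {Plant, u1, u2}: u1→u3 (11), u2→City (12).
Cut capacity = 11 + 12 = 23.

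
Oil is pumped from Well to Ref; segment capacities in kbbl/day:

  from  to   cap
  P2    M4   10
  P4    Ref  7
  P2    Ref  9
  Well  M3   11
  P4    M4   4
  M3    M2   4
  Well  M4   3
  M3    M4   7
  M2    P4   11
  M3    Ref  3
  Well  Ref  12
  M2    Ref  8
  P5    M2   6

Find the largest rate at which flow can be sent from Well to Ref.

19

Augment Well→Ref: bottleneck 12, flow now 12.
Augment Well→M3→Ref: bottleneck 3, flow now 15.
Augment Well→M3→M2→Ref: bottleneck 4, flow now 19.
No augmenting path remains; maximum flow = 19.
In the residual graph, reachable from Well: {Well, M3, M4}.
Min-cut edges: Well→Ref (12), M3→M2 (4), M3→Ref (3); capacity 12 + 4 + 3 = 19.
This cut is saturated, so no flow can exceed 19.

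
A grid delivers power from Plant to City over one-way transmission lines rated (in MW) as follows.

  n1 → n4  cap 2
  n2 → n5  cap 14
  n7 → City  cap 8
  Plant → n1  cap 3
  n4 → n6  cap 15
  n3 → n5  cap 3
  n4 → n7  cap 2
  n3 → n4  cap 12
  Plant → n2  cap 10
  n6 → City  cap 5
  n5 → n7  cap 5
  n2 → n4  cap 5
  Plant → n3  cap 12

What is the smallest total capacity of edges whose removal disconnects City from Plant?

Augment Plant→n1→n4→n6→City: bottleneck 2, flow now 2.
Augment Plant→n2→n4→n6→City: bottleneck 3, flow now 5.
Augment Plant→n2→n4→n7→City: bottleneck 2, flow now 7.
Augment Plant→n2→n5→n7→City: bottleneck 5, flow now 12.
No augmenting path remains; maximum flow = 12.
By max-flow min-cut, the minimum cut capacity equals the max flow.
In the residual graph, reachable from Plant: {Plant, n1, n2, n3, n4, n5, n6}.
Min-cut edges: n4→n7 (2), n5→n7 (5), n6→City (5); capacity 2 + 5 + 5 = 12.

12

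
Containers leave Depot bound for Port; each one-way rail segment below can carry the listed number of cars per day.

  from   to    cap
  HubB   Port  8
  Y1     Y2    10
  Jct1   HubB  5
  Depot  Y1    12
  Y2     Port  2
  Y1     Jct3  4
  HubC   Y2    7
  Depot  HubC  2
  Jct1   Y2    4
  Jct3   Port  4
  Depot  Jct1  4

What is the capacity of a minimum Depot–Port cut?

Augment Depot→Jct1→Y2→Port: bottleneck 2, flow now 2.
Augment Depot→Jct1→HubB→Port: bottleneck 2, flow now 4.
Augment Depot→Y1→Jct3→Port: bottleneck 4, flow now 8.
Augment Depot→Y1→Y2→Jct1→HubB→Port: bottleneck 2, flow now 10. (uses reverse residual edge)
No augmenting path remains; maximum flow = 10.
By max-flow min-cut, the minimum cut capacity equals the max flow.
In the residual graph, reachable from Depot: {Depot, Y1, HubC, Y2}.
Min-cut edges: Depot→Jct1 (4), Y1→Jct3 (4), Y2→Port (2); capacity 4 + 4 + 2 = 10.

10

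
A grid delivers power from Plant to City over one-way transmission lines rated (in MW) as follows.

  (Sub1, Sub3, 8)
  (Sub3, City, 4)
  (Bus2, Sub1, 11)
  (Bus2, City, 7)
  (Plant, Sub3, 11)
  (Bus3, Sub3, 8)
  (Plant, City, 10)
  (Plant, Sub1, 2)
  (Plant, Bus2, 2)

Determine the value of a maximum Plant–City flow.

Augment Plant→City: bottleneck 10, flow now 10.
Augment Plant→Bus2→City: bottleneck 2, flow now 12.
Augment Plant→Sub3→City: bottleneck 4, flow now 16.
No augmenting path remains; maximum flow = 16.
In the residual graph, reachable from Plant: {Plant, Sub1, Sub3}.
Min-cut edges: Plant→Bus2 (2), Plant→City (10), Sub3→City (4); capacity 2 + 10 + 4 = 16.
This cut is saturated, so no flow can exceed 16.

16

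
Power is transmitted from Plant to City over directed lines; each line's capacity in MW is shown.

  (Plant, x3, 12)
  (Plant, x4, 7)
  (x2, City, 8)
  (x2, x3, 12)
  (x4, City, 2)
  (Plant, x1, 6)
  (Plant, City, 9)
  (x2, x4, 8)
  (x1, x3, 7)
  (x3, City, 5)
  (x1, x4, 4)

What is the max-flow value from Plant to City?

Augment Plant→City: bottleneck 9, flow now 9.
Augment Plant→x3→City: bottleneck 5, flow now 14.
Augment Plant→x4→City: bottleneck 2, flow now 16.
No augmenting path remains; maximum flow = 16.
In the residual graph, reachable from Plant: {Plant, x1, x3, x4}.
Min-cut edges: Plant→City (9), x3→City (5), x4→City (2); capacity 9 + 5 + 2 = 16.
This cut is saturated, so no flow can exceed 16.

16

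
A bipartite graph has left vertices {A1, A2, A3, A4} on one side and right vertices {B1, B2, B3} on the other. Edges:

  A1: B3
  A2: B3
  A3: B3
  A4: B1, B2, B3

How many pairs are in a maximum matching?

2

Unit-capacity flow: source→left, listed edges, right→sink; max matching = max flow.
Augmenting path A1→B3 (+1); matched 1.
Augmenting path A4→B1 (+1); matched 2.
No augmenting path remains; maximum matching = 2.
König certificate: {A4, B3} is a vertex cover of size 2 (every listed pair touches it), so no matching can be larger.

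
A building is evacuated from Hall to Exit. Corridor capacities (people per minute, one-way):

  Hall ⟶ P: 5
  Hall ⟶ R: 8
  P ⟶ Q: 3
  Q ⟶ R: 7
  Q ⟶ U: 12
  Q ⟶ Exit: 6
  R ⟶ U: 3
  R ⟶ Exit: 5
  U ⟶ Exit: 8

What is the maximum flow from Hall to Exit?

11

Augment Hall→R→Exit: bottleneck 5, flow now 5.
Augment Hall→P→Q→Exit: bottleneck 3, flow now 8.
Augment Hall→R→U→Exit: bottleneck 3, flow now 11.
No augmenting path remains; maximum flow = 11.
In the residual graph, reachable from Hall: {Hall, P}.
Min-cut edges: Hall→R (8), P→Q (3); capacity 8 + 3 = 11.
This cut is saturated, so no flow can exceed 11.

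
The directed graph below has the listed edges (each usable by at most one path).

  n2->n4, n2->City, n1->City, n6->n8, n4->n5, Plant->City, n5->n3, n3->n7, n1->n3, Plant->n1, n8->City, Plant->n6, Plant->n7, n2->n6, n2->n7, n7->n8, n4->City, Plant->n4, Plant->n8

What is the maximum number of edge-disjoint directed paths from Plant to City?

4

Assign every edge capacity 1; by Menger, the answer equals the max flow.
Path Plant→City (+1); total 1.
Path Plant→n1→City (+1); total 2.
Path Plant→n4→City (+1); total 3.
Path Plant→n8→City (+1); total 4.
No residual Plant→City path; max flow = 4.
Certifying cut of size 4: {Plant→City, Plant→n1, Plant→n4, n8→City}.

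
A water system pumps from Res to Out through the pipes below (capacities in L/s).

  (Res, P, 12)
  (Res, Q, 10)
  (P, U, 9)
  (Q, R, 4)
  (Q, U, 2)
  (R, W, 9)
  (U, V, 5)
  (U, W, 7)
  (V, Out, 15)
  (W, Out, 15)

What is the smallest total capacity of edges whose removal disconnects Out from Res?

Augment Res→P→U→V→Out: bottleneck 5, flow now 5.
Augment Res→P→U→W→Out: bottleneck 4, flow now 9.
Augment Res→Q→R→W→Out: bottleneck 4, flow now 13.
Augment Res→Q→U→W→Out: bottleneck 2, flow now 15.
No augmenting path remains; maximum flow = 15.
By max-flow min-cut, the minimum cut capacity equals the max flow.
In the residual graph, reachable from Res: {Res, P, Q}.
Min-cut edges: P→U (9), Q→R (4), Q→U (2); capacity 9 + 4 + 2 = 15.

15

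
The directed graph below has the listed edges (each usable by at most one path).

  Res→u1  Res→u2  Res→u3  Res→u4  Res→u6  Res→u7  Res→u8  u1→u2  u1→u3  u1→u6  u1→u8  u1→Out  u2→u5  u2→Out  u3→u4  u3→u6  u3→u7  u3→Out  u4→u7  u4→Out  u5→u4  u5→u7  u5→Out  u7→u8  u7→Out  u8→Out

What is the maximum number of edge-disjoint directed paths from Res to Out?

6

Assign every edge capacity 1; by Menger, the answer equals the max flow.
Path Res→u1→Out (+1); total 1.
Path Res→u2→Out (+1); total 2.
Path Res→u3→Out (+1); total 3.
Path Res→u4→Out (+1); total 4.
Path Res→u7→Out (+1); total 5.
Path Res→u8→Out (+1); total 6.
No residual Res→Out path; max flow = 6.
Certifying cut of size 6: {Res→u1, Res→u2, Res→u3, Res→u4, Res→u7, Res→u8}.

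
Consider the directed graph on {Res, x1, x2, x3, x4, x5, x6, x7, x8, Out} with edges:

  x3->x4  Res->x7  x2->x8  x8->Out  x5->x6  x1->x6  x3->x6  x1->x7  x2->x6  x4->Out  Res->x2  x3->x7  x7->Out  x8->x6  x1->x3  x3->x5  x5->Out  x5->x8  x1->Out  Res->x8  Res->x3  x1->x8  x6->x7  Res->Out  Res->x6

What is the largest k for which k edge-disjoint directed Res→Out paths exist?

4

Assign every edge capacity 1; by Menger, the answer equals the max flow.
Path Res→Out (+1); total 1.
Path Res→x7→Out (+1); total 2.
Path Res→x8→Out (+1); total 3.
Path Res→x3→x4→Out (+1); total 4.
No residual Res→Out path; max flow = 4.
Certifying cut of size 4: {Res→Out, Res→x3, x7→Out, x8→Out}.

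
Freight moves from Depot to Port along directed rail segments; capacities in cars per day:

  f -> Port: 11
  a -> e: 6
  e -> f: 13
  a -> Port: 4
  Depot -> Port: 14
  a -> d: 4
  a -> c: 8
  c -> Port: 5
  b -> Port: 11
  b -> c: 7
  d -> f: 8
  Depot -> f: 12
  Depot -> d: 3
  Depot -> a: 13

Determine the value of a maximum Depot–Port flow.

34

Augment Depot→Port: bottleneck 14, flow now 14.
Augment Depot→a→Port: bottleneck 4, flow now 18.
Augment Depot→f→Port: bottleneck 11, flow now 29.
Augment Depot→a→c→Port: bottleneck 5, flow now 34.
No augmenting path remains; maximum flow = 34.
In the residual graph, reachable from Depot: {Depot, a, c, d, e, f}.
Min-cut edges: Depot→Port (14), a→Port (4), c→Port (5), f→Port (11); capacity 14 + 4 + 5 + 11 = 34.
This cut is saturated, so no flow can exceed 34.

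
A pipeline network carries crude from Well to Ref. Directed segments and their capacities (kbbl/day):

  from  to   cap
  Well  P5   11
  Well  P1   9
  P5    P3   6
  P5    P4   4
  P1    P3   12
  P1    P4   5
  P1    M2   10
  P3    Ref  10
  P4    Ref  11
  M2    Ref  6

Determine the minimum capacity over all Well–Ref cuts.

19

Augment Well→P5→P3→Ref: bottleneck 6, flow now 6.
Augment Well→P5→P4→Ref: bottleneck 4, flow now 10.
Augment Well→P1→P3→Ref: bottleneck 4, flow now 14.
Augment Well→P1→P4→Ref: bottleneck 5, flow now 19.
No augmenting path remains; maximum flow = 19.
By max-flow min-cut, the minimum cut capacity equals the max flow.
In the residual graph, reachable from Well: {Well, P5}.
Min-cut edges: Well→P1 (9), P5→P3 (6), P5→P4 (4); capacity 9 + 6 + 4 = 19.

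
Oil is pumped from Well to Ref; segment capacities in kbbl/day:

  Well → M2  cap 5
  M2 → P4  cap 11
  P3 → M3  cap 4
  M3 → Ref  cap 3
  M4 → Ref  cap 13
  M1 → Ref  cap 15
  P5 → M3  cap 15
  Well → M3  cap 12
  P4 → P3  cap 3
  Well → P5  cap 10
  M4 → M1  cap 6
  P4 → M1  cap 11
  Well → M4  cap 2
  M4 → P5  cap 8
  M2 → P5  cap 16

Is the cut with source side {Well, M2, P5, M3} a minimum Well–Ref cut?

No — its capacity is 16, but the minimum cut has capacity 10.

Given cut capacity: 2 + 11 + 3 = 16.
Augment Well→M4→Ref: bottleneck 2, flow now 2.
Augment Well→M3→Ref: bottleneck 3, flow now 5.
Augment Well→M2→P4→M1→Ref: bottleneck 5, flow now 10.
No augmenting path remains; maximum flow = 10.
In the residual graph, reachable from Well: {Well, P5, M3}.
Min-cut edges: Well→M2 (5), Well→M4 (2), M3→Ref (3); capacity 5 + 2 + 3 = 10.
Cut capacity 16 exceeds the max flow 10, so it is not minimum.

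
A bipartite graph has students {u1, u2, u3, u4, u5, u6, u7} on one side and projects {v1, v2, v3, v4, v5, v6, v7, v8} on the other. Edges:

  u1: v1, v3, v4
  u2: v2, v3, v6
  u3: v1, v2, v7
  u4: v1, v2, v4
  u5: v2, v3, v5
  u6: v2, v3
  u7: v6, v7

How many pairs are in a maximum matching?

Unit-capacity flow: source→left, listed edges, right→sink; max matching = max flow.
Augmenting path u1→v1 (+1); matched 1.
Augmenting path u2→v2 (+1); matched 2.
Augmenting path u3→v7 (+1); matched 3.
Augmenting path u4→v4 (+1); matched 4.
Augmenting path u5→v3 (+1); matched 5.
Augmenting path u7→v6 (+1); matched 6.
Augmenting path u6→v3→u5→v5 (+1); matched 7.
No augmenting path remains; maximum matching = 7.
König certificate: {u1, u2, u3, u4, u5, u6, u7} is a vertex cover of size 7 (every listed pair touches it), so no matching can be larger.

7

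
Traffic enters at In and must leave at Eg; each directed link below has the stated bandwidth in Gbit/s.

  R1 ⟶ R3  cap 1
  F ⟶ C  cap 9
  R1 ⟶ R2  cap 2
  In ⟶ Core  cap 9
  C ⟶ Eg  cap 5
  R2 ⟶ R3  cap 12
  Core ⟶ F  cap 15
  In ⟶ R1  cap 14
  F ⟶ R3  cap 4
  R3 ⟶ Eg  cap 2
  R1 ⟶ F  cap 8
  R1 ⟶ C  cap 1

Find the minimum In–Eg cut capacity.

7

Augment In→R1→C→Eg: bottleneck 1, flow now 1.
Augment In→R1→R3→Eg: bottleneck 1, flow now 2.
Augment In→Core→F→C→Eg: bottleneck 4, flow now 6.
Augment In→Core→F→R3→Eg: bottleneck 1, flow now 7.
No augmenting path remains; maximum flow = 7.
By max-flow min-cut, the minimum cut capacity equals the max flow.
In the residual graph, reachable from In: {In, Core, R1, R2, F, C, R3}.
Min-cut edges: C→Eg (5), R3→Eg (2); capacity 5 + 2 = 7.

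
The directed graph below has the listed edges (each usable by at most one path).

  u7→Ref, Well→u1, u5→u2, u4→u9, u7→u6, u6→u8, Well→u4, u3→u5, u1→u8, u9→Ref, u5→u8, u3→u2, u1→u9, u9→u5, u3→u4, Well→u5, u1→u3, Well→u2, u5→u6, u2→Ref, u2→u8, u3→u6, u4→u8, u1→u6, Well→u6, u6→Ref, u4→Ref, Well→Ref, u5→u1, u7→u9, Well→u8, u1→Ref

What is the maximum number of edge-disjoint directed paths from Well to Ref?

6

Assign every edge capacity 1; by Menger, the answer equals the max flow.
Path Well→Ref (+1); total 1.
Path Well→u1→Ref (+1); total 2.
Path Well→u2→Ref (+1); total 3.
Path Well→u4→Ref (+1); total 4.
Path Well→u6→Ref (+1); total 5.
Path Well→u5→u1→u9→Ref (+1); total 6.
No residual Well→Ref path; max flow = 6.
Certifying cut of size 6: {Well→Ref, Well→u1, Well→u2, Well→u4, Well→u5, Well→u6}.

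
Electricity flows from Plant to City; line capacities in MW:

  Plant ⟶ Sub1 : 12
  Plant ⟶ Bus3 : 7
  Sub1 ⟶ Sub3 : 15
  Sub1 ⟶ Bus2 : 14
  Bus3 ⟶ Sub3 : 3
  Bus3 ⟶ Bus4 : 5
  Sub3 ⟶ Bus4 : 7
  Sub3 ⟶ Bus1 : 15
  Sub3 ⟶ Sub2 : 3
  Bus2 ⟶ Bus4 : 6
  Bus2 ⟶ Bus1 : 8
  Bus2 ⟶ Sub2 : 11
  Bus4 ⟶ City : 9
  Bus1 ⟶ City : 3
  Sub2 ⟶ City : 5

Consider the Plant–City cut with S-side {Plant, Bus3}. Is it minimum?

No — its capacity is 20, but the minimum cut has capacity 17.

Given cut capacity: 12 + 3 + 5 = 20.
Augment Plant→Bus3→Bus4→City: bottleneck 5, flow now 5.
Augment Plant→Sub1→Sub3→Bus4→City: bottleneck 4, flow now 9.
Augment Plant→Sub1→Sub3→Bus1→City: bottleneck 3, flow now 12.
Augment Plant→Sub1→Sub3→Sub2→City: bottleneck 3, flow now 15.
Augment Plant→Sub1→Bus2→Sub2→City: bottleneck 2, flow now 17.
No augmenting path remains; maximum flow = 17.
In the residual graph, reachable from Plant: {Plant, Sub1, Bus3, Sub3, Bus2, Bus4, Bus1, Sub2}.
Min-cut edges: Bus4→City (9), Bus1→City (3), Sub2→City (5); capacity 9 + 3 + 5 = 17.
Cut capacity 20 exceeds the max flow 17, so it is not minimum.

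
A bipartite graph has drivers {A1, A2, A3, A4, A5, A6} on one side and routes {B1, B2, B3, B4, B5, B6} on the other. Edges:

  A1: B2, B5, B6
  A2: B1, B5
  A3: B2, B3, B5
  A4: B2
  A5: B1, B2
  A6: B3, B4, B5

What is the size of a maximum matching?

6

Unit-capacity flow: source→left, listed edges, right→sink; max matching = max flow.
Augmenting path A1→B2 (+1); matched 1.
Augmenting path A2→B1 (+1); matched 2.
Augmenting path A3→B3 (+1); matched 3.
Augmenting path A6→B4 (+1); matched 4.
Augmenting path A4→B2→A1→B5 (+1); matched 5.
Augmenting path A5→B1→A2→B5→A1→B6 (+1); matched 6.
No augmenting path remains; maximum matching = 6.
König certificate: {A1, A2, A3, A4, A5, A6} is a vertex cover of size 6 (every listed pair touches it), so no matching can be larger.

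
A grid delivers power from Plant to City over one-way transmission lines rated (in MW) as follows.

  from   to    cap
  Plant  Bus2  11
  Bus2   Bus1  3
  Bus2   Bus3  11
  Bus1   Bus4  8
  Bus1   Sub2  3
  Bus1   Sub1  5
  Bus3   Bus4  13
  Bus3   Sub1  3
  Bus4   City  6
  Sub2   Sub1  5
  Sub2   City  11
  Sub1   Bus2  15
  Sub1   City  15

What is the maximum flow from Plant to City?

11

Augment Plant→Bus2→Bus1→Bus4→City: bottleneck 3, flow now 3.
Augment Plant→Bus2→Bus3→Bus4→City: bottleneck 3, flow now 6.
Augment Plant→Bus2→Bus3→Sub1→City: bottleneck 3, flow now 9.
Augment Plant→Bus2→Bus3→Bus4→Bus1→Sub2→City: bottleneck 2, flow now 11. (uses reverse residual edge)
No augmenting path remains; maximum flow = 11.
In the residual graph, reachable from Plant: {Plant}.
Min-cut edges: Plant→Bus2 (11); capacity 11 = 11.
This cut is saturated, so no flow can exceed 11.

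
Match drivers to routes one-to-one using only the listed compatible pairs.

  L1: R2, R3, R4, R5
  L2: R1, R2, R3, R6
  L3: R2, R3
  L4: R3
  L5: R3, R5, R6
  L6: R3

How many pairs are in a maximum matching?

5

Unit-capacity flow: source→left, listed edges, right→sink; max matching = max flow.
Augmenting path L1→R2 (+1); matched 1.
Augmenting path L2→R1 (+1); matched 2.
Augmenting path L3→R3 (+1); matched 3.
Augmenting path L5→R5 (+1); matched 4.
Augmenting path L4→R3→L3→R2→L1→R4 (+1); matched 5.
No augmenting path remains; maximum matching = 5.
König certificate: {L1, L2, L3, L5, R3} is a vertex cover of size 5 (every listed pair touches it), so no matching can be larger.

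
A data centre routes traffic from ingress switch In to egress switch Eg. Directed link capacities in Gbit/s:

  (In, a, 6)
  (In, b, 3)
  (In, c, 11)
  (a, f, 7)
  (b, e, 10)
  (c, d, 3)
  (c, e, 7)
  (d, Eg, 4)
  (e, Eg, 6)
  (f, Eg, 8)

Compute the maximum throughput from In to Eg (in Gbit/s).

15

Augment In→a→f→Eg: bottleneck 6, flow now 6.
Augment In→b→e→Eg: bottleneck 3, flow now 9.
Augment In→c→d→Eg: bottleneck 3, flow now 12.
Augment In→c→e→Eg: bottleneck 3, flow now 15.
No augmenting path remains; maximum flow = 15.
In the residual graph, reachable from In: {In, b, c, e}.
Min-cut edges: In→a (6), c→d (3), e→Eg (6); capacity 6 + 3 + 6 = 15.
This cut is saturated, so no flow can exceed 15.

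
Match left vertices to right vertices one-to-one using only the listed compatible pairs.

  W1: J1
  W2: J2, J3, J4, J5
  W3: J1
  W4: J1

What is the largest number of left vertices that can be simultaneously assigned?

Unit-capacity flow: source→left, listed edges, right→sink; max matching = max flow.
Augmenting path W1→J1 (+1); matched 1.
Augmenting path W2→J2 (+1); matched 2.
No augmenting path remains; maximum matching = 2.
König certificate: {W2, J1} is a vertex cover of size 2 (every listed pair touches it), so no matching can be larger.

2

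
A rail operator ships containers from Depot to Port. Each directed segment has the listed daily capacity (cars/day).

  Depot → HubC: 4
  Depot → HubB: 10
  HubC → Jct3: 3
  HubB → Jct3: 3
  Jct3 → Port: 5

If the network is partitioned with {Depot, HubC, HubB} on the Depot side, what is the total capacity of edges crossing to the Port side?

Edges leaving {Depot, HubC, HubB}: HubC→Jct3 (3), HubB→Jct3 (3).
Cut capacity = 3 + 3 = 6.

6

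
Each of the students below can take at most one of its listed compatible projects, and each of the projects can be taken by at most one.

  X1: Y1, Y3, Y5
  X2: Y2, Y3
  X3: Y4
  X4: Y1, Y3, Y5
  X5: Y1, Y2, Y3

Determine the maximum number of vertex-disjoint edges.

5

Unit-capacity flow: source→left, listed edges, right→sink; max matching = max flow.
Augmenting path X1→Y1 (+1); matched 1.
Augmenting path X2→Y2 (+1); matched 2.
Augmenting path X3→Y4 (+1); matched 3.
Augmenting path X4→Y3 (+1); matched 4.
Augmenting path X5→Y1→X1→Y5 (+1); matched 5.
No augmenting path remains; maximum matching = 5.
König certificate: {X1, X2, X3, X4, X5} is a vertex cover of size 5 (every listed pair touches it), so no matching can be larger.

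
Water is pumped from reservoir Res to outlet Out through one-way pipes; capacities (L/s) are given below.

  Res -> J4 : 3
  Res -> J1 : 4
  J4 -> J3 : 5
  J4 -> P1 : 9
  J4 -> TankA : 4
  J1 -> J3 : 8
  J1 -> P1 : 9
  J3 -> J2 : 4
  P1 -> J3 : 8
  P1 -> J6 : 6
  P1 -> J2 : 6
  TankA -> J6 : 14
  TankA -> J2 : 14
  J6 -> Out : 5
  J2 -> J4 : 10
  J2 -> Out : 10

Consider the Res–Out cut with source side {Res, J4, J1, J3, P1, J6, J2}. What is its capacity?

Edges leaving {Res, J4, J1, J3, P1, J6, J2}: J4→TankA (4), J6→Out (5), J2→Out (10).
Cut capacity = 4 + 5 + 10 = 19.

19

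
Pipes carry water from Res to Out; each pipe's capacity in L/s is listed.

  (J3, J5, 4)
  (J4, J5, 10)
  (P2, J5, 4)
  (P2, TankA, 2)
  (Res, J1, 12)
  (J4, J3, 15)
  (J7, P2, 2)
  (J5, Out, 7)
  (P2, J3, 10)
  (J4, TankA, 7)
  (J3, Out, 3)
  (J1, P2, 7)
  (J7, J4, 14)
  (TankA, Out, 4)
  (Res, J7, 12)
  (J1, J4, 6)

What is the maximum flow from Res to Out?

14

Augment Res→J1→P2→TankA→Out: bottleneck 2, flow now 2.
Augment Res→J1→P2→J3→Out: bottleneck 3, flow now 5.
Augment Res→J1→P2→J5→Out: bottleneck 2, flow now 7.
Augment Res→J1→J4→TankA→Out: bottleneck 2, flow now 9.
Augment Res→J1→J4→J5→Out: bottleneck 3, flow now 12.
Augment Res→J7→P2→J5→Out: bottleneck 2, flow now 14.
No augmenting path remains; maximum flow = 14.
In the residual graph, reachable from Res: {Res, J1, J7, P2, J4, TankA, J3, J5}.
Min-cut edges: TankA→Out (4), J3→Out (3), J5→Out (7); capacity 4 + 3 + 7 = 14.
This cut is saturated, so no flow can exceed 14.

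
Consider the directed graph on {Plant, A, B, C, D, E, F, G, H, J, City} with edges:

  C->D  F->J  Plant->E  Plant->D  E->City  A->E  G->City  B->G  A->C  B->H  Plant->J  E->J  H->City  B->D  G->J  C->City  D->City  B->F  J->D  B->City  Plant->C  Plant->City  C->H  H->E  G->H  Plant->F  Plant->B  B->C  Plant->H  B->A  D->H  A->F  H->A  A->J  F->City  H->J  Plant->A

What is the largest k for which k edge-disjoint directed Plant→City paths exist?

Assign every edge capacity 1; by Menger, the answer equals the max flow.
Path Plant→City (+1); total 1.
Path Plant→B→City (+1); total 2.
Path Plant→C→City (+1); total 3.
Path Plant→D→City (+1); total 4.
Path Plant→E→City (+1); total 5.
Path Plant→F→City (+1); total 6.
Path Plant→H→City (+1); total 7.
No residual Plant→City path; max flow = 7.
Certifying cut of size 7: {C→City, D→City, E→City, F→City, H→City, Plant→B, Plant→City}.

7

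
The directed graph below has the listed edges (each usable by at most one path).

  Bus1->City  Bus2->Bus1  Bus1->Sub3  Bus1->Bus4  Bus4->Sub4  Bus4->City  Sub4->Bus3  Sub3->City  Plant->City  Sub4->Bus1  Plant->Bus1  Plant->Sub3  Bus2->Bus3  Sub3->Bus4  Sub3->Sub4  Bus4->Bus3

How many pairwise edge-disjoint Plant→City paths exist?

3

Assign every edge capacity 1; by Menger, the answer equals the max flow.
Path Plant→City (+1); total 1.
Path Plant→Bus1→City (+1); total 2.
Path Plant→Sub3→City (+1); total 3.
No residual Plant→City path; max flow = 3.
Certifying cut of size 3: {Plant→Bus1, Plant→City, Plant→Sub3}.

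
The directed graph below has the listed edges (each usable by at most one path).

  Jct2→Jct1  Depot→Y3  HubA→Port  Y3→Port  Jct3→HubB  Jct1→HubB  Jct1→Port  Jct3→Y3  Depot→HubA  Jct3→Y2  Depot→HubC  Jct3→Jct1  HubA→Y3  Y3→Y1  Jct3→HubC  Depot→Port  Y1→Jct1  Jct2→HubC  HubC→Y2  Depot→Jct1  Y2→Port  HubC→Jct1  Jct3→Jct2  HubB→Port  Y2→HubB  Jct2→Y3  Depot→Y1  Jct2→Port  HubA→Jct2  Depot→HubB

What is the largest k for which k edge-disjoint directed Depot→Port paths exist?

6

Assign every edge capacity 1; by Menger, the answer equals the max flow.
Path Depot→Port (+1); total 1.
Path Depot→HubA→Port (+1); total 2.
Path Depot→Y3→Port (+1); total 3.
Path Depot→Jct1→Port (+1); total 4.
Path Depot→HubB→Port (+1); total 5.
Path Depot→HubC→Y2→Port (+1); total 6.
No residual Depot→Port path; max flow = 6.
Certifying cut of size 6: {Depot→HubA, Depot→HubC, Depot→Port, Depot→Y3, HubB→Port, Jct1→Port}.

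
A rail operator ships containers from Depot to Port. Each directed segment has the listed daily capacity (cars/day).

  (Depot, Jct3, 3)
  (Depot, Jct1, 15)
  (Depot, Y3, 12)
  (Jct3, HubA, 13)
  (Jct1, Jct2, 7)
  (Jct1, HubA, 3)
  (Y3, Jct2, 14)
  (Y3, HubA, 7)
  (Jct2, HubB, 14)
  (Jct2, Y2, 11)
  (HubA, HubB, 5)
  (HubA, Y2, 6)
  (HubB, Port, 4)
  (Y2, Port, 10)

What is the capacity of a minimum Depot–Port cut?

Augment Depot→Jct3→HubA→HubB→Port: bottleneck 3, flow now 3.
Augment Depot→Jct1→Jct2→HubB→Port: bottleneck 1, flow now 4.
Augment Depot→Jct1→Jct2→Y2→Port: bottleneck 6, flow now 10.
Augment Depot→Jct1→HubA→Y2→Port: bottleneck 3, flow now 13.
Augment Depot→Y3→Jct2→Y2→Port: bottleneck 1, flow now 14.
No augmenting path remains; maximum flow = 14.
By max-flow min-cut, the minimum cut capacity equals the max flow.
In the residual graph, reachable from Depot: {Depot, Jct3, Jct1, Y3, Jct2, HubA, HubB, Y2}.
Min-cut edges: HubB→Port (4), Y2→Port (10); capacity 4 + 10 = 14.

14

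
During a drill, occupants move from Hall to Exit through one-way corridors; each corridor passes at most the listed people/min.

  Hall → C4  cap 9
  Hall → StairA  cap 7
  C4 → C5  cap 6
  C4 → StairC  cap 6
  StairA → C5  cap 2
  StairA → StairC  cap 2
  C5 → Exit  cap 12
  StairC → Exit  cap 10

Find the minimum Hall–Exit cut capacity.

Augment Hall→C4→C5→Exit: bottleneck 6, flow now 6.
Augment Hall→C4→StairC→Exit: bottleneck 3, flow now 9.
Augment Hall→StairA→C5→Exit: bottleneck 2, flow now 11.
Augment Hall→StairA→StairC→Exit: bottleneck 2, flow now 13.
No augmenting path remains; maximum flow = 13.
By max-flow min-cut, the minimum cut capacity equals the max flow.
In the residual graph, reachable from Hall: {Hall, StairA}.
Min-cut edges: Hall→C4 (9), StairA→C5 (2), StairA→StairC (2); capacity 9 + 2 + 2 = 13.

13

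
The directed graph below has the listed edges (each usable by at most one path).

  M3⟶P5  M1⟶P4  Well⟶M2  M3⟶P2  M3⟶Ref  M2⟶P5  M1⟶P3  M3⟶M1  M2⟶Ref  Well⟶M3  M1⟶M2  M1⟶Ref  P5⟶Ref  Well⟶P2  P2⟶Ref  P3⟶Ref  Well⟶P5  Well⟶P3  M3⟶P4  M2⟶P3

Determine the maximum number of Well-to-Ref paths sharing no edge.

5

Assign every edge capacity 1; by Menger, the answer equals the max flow.
Path Well→M3→Ref (+1); total 1.
Path Well→P2→Ref (+1); total 2.
Path Well→M2→Ref (+1); total 3.
Path Well→P5→Ref (+1); total 4.
Path Well→P3→Ref (+1); total 5.
No residual Well→Ref path; max flow = 5.
Certifying cut of size 5: {Well→M2, Well→M3, Well→P2, Well→P3, Well→P5}.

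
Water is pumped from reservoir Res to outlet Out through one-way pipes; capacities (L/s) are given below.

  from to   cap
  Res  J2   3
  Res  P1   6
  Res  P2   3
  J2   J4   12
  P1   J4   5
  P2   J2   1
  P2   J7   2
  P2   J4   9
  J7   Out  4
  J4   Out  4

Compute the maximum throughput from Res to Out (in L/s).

Augment Res→J2→J4→Out: bottleneck 3, flow now 3.
Augment Res→P1→J4→Out: bottleneck 1, flow now 4.
Augment Res→P2→J7→Out: bottleneck 2, flow now 6.
No augmenting path remains; maximum flow = 6.
In the residual graph, reachable from Res: {Res, J2, P1, P2, J4}.
Min-cut edges: P2→J7 (2), J4→Out (4); capacity 2 + 4 = 6.
This cut is saturated, so no flow can exceed 6.

6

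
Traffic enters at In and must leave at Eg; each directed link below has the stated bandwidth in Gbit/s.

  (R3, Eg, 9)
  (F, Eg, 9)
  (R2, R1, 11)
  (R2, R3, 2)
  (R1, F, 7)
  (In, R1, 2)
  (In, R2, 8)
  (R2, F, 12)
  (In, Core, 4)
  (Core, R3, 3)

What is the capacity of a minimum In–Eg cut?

Augment In→R2→R3→Eg: bottleneck 2, flow now 2.
Augment In→R2→F→Eg: bottleneck 6, flow now 8.
Augment In→R1→F→Eg: bottleneck 2, flow now 10.
Augment In→Core→R3→Eg: bottleneck 3, flow now 13.
No augmenting path remains; maximum flow = 13.
By max-flow min-cut, the minimum cut capacity equals the max flow.
In the residual graph, reachable from In: {In, Core}.
Min-cut edges: In→R2 (8), In→R1 (2), Core→R3 (3); capacity 8 + 2 + 3 = 13.

13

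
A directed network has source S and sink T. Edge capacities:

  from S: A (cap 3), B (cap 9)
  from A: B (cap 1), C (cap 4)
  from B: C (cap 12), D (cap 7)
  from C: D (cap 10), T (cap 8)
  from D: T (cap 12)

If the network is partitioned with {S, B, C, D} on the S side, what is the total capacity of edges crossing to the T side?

23

Edges leaving {S, B, C, D}: S→A (3), C→T (8), D→T (12).
Cut capacity = 3 + 8 + 12 = 23.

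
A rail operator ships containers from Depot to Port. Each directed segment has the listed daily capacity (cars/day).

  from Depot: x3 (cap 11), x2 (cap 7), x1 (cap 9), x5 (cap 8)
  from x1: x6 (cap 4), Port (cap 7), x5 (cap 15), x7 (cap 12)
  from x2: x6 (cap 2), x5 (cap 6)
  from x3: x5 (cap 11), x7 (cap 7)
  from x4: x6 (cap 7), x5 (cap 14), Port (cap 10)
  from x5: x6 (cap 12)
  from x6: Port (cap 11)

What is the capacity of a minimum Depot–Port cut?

18

Augment Depot→x1→Port: bottleneck 7, flow now 7.
Augment Depot→x1→x6→Port: bottleneck 2, flow now 9.
Augment Depot→x2→x6→Port: bottleneck 2, flow now 11.
Augment Depot→x5→x6→Port: bottleneck 7, flow now 18.
No augmenting path remains; maximum flow = 18.
By max-flow min-cut, the minimum cut capacity equals the max flow.
In the residual graph, reachable from Depot: {Depot, x1, x2, x3, x5, x6, x7}.
Min-cut edges: x1→Port (7), x6→Port (11); capacity 7 + 11 = 18.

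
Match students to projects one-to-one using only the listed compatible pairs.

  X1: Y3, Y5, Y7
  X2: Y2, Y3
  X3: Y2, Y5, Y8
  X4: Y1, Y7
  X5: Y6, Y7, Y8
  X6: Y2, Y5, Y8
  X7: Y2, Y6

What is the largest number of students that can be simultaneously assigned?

Unit-capacity flow: source→left, listed edges, right→sink; max matching = max flow.
Augmenting path X1→Y3 (+1); matched 1.
Augmenting path X2→Y2 (+1); matched 2.
Augmenting path X3→Y5 (+1); matched 3.
Augmenting path X4→Y1 (+1); matched 4.
Augmenting path X5→Y6 (+1); matched 5.
Augmenting path X6→Y8 (+1); matched 6.
Augmenting path X7→Y6→X5→Y7 (+1); matched 7.
No augmenting path remains; maximum matching = 7.
König certificate: {X1, X2, X3, X4, X5, X6, X7} is a vertex cover of size 7 (every listed pair touches it), so no matching can be larger.

7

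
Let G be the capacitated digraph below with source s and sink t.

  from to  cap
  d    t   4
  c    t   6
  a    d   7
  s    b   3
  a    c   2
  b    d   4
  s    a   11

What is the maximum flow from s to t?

Augment s→a→c→t: bottleneck 2, flow now 2.
Augment s→a→d→t: bottleneck 4, flow now 6.
No augmenting path remains; maximum flow = 6.
In the residual graph, reachable from s: {s, a, b, d}.
Min-cut edges: a→c (2), d→t (4); capacity 2 + 4 = 6.
This cut is saturated, so no flow can exceed 6.

6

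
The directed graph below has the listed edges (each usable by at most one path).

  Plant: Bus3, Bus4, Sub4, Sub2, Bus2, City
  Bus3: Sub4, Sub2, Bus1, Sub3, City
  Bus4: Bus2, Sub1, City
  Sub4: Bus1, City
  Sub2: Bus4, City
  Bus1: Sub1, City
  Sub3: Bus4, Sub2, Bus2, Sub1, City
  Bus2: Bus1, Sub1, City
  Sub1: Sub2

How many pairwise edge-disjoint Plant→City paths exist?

Assign every edge capacity 1; by Menger, the answer equals the max flow.
Path Plant→City (+1); total 1.
Path Plant→Bus3→City (+1); total 2.
Path Plant→Bus4→City (+1); total 3.
Path Plant→Sub4→City (+1); total 4.
Path Plant→Sub2→City (+1); total 5.
Path Plant→Bus2→City (+1); total 6.
No residual Plant→City path; max flow = 6.
Certifying cut of size 6: {Plant→Bus2, Plant→Bus3, Plant→Bus4, Plant→City, Plant→Sub2, Plant→Sub4}.

6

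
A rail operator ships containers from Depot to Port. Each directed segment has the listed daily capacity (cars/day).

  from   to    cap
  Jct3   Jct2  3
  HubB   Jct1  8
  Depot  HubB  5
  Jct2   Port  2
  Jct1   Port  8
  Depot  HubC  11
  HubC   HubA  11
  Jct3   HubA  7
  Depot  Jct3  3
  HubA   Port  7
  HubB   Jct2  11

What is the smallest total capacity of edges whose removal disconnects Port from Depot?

Augment Depot→HubB→Jct2→Port: bottleneck 2, flow now 2.
Augment Depot→HubB→Jct1→Port: bottleneck 3, flow now 5.
Augment Depot→HubC→HubA→Port: bottleneck 7, flow now 12.
Augment Depot→Jct3→Jct2→HubB→Jct1→Port: bottleneck 2, flow now 14. (uses reverse residual edge)
No augmenting path remains; maximum flow = 14.
By max-flow min-cut, the minimum cut capacity equals the max flow.
In the residual graph, reachable from Depot: {Depot, HubC, Jct3, Jct2, HubA}.
Min-cut edges: Depot→HubB (5), Jct2→Port (2), HubA→Port (7); capacity 5 + 2 + 7 = 14.

14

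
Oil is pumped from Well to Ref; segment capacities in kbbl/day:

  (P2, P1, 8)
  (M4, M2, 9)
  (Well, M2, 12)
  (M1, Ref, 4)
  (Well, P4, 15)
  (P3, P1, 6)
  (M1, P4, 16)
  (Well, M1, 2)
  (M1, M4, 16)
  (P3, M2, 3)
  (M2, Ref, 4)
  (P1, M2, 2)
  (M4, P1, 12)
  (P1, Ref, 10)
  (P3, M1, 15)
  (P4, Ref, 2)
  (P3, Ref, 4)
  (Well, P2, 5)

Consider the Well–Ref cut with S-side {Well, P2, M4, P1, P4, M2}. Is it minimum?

Given cut capacity: 2 + 10 + 2 + 4 = 18.
Augment Well→M1→Ref: bottleneck 2, flow now 2.
Augment Well→P4→Ref: bottleneck 2, flow now 4.
Augment Well→M2→Ref: bottleneck 4, flow now 8.
Augment Well→P2→P1→Ref: bottleneck 5, flow now 13.
No augmenting path remains; maximum flow = 13.
In the residual graph, reachable from Well: {Well, P4, M2}.
Min-cut edges: Well→M1 (2), Well→P2 (5), P4→Ref (2), M2→Ref (4); capacity 2 + 5 + 2 + 4 = 13.
Cut capacity 18 exceeds the max flow 13, so it is not minimum.

No — its capacity is 18, but the minimum cut has capacity 13.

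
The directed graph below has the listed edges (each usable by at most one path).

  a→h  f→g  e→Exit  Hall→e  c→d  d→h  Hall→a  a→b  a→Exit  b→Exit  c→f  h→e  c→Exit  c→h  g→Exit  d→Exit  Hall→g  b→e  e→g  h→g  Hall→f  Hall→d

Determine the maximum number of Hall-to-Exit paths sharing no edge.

4

Assign every edge capacity 1; by Menger, the answer equals the max flow.
Path Hall→a→Exit (+1); total 1.
Path Hall→d→Exit (+1); total 2.
Path Hall→e→Exit (+1); total 3.
Path Hall→g→Exit (+1); total 4.
No residual Hall→Exit path; max flow = 4.
Certifying cut of size 4: {Hall→a, Hall→d, Hall→e, g→Exit}.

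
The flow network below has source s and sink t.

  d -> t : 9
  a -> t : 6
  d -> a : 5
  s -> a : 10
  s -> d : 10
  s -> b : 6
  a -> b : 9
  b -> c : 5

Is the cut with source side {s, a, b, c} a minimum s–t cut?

Given cut capacity: 10 + 6 = 16.
Augment s→a→t: bottleneck 6, flow now 6.
Augment s→d→t: bottleneck 9, flow now 15.
No augmenting path remains; maximum flow = 15.
In the residual graph, reachable from s: {s, a, b, c, d}.
Min-cut edges: a→t (6), d→t (9); capacity 6 + 9 = 15.
Cut capacity 16 exceeds the max flow 15, so it is not minimum.

No — its capacity is 16, but the minimum cut has capacity 15.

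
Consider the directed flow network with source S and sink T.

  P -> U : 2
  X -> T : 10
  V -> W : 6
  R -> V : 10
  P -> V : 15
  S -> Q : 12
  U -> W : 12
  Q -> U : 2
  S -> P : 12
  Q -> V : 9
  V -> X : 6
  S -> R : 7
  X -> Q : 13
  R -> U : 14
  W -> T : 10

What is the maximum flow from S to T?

Augment S→P→U→W→T: bottleneck 2, flow now 2.
Augment S→P→V→W→T: bottleneck 6, flow now 8.
Augment S→P→V→X→T: bottleneck 4, flow now 12.
Augment S→Q→U→W→T: bottleneck 2, flow now 14.
Augment S→Q→V→X→T: bottleneck 2, flow now 16.
No augmenting path remains; maximum flow = 16.
In the residual graph, reachable from S: {S, P, Q, R, U, V, W}.
Min-cut edges: V→X (6), W→T (10); capacity 6 + 10 = 16.
This cut is saturated, so no flow can exceed 16.

16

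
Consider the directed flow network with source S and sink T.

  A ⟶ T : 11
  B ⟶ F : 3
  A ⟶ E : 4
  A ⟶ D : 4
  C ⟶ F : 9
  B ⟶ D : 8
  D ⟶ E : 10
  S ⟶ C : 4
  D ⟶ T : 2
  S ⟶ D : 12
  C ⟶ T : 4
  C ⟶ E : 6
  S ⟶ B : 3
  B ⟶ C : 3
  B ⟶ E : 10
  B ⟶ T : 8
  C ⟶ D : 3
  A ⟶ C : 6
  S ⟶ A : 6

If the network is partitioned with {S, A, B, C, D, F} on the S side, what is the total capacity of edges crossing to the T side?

Edges leaving {S, A, B, C, D, F}: A→E (4), A→T (11), B→E (10), B→T (8), C→E (6), C→T (4), D→E (10), D→T (2).
Cut capacity = 4 + 11 + 10 + 8 + 6 + 4 + 10 + 2 = 55.

55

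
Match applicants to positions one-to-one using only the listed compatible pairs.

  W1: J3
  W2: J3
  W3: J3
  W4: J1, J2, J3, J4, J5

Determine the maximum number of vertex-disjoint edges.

Unit-capacity flow: source→left, listed edges, right→sink; max matching = max flow.
Augmenting path W1→J3 (+1); matched 1.
Augmenting path W4→J1 (+1); matched 2.
No augmenting path remains; maximum matching = 2.
König certificate: {W4, J3} is a vertex cover of size 2 (every listed pair touches it), so no matching can be larger.

2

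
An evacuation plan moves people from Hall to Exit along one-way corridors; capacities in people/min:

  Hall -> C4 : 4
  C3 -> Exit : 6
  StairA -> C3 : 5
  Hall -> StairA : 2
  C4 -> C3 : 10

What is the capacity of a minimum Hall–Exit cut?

Augment Hall→C4→C3→Exit: bottleneck 4, flow now 4.
Augment Hall→StairA→C3→Exit: bottleneck 2, flow now 6.
No augmenting path remains; maximum flow = 6.
By max-flow min-cut, the minimum cut capacity equals the max flow.
In the residual graph, reachable from Hall: {Hall}.
Min-cut edges: Hall→C4 (4), Hall→StairA (2); capacity 4 + 2 = 6.

6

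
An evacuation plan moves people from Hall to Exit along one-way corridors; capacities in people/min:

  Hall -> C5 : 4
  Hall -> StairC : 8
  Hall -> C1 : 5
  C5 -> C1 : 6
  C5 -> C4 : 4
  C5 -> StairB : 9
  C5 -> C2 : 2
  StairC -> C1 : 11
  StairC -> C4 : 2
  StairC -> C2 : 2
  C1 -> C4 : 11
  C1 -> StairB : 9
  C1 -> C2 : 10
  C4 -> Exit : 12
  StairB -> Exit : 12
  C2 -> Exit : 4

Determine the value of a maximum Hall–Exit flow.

17

Augment Hall→C5→C4→Exit: bottleneck 4, flow now 4.
Augment Hall→StairC→C4→Exit: bottleneck 2, flow now 6.
Augment Hall→StairC→C2→Exit: bottleneck 2, flow now 8.
Augment Hall→C1→C4→Exit: bottleneck 5, flow now 13.
Augment Hall→StairC→C1→C4→Exit: bottleneck 1, flow now 14.
Augment Hall→StairC→C1→StairB→Exit: bottleneck 3, flow now 17.
No augmenting path remains; maximum flow = 17.
In the residual graph, reachable from Hall: {Hall}.
Min-cut edges: Hall→C5 (4), Hall→StairC (8), Hall→C1 (5); capacity 4 + 8 + 5 = 17.
This cut is saturated, so no flow can exceed 17.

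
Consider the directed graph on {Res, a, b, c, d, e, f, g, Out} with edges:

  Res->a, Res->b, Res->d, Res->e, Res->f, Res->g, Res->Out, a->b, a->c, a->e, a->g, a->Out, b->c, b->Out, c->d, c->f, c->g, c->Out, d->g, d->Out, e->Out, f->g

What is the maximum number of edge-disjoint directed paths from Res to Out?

5

Assign every edge capacity 1; by Menger, the answer equals the max flow.
Path Res→Out (+1); total 1.
Path Res→a→Out (+1); total 2.
Path Res→b→Out (+1); total 3.
Path Res→d→Out (+1); total 4.
Path Res→e→Out (+1); total 5.
No residual Res→Out path; max flow = 5.
Certifying cut of size 5: {Res→Out, Res→a, Res→b, Res→d, Res→e}.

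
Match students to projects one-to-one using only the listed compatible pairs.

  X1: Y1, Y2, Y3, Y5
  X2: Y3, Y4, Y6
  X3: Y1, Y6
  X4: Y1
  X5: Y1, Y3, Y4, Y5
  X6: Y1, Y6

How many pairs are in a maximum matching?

Unit-capacity flow: source→left, listed edges, right→sink; max matching = max flow.
Augmenting path X1→Y1 (+1); matched 1.
Augmenting path X2→Y3 (+1); matched 2.
Augmenting path X3→Y6 (+1); matched 3.
Augmenting path X5→Y4 (+1); matched 4.
Augmenting path X4→Y1→X1→Y2 (+1); matched 5.
No augmenting path remains; maximum matching = 5.
König certificate: {X1, X2, X5, Y1, Y6} is a vertex cover of size 5 (every listed pair touches it), so no matching can be larger.

5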